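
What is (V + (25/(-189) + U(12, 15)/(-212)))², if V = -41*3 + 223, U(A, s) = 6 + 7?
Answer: 15992344915849/1605444624 ≈ 9961.3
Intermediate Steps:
U(A, s) = 13
V = 100 (V = -123 + 223 = 100)
(V + (25/(-189) + U(12, 15)/(-212)))² = (100 + (25/(-189) + 13/(-212)))² = (100 + (25*(-1/189) + 13*(-1/212)))² = (100 + (-25/189 - 13/212))² = (100 - 7757/40068)² = (3999043/40068)² = 15992344915849/1605444624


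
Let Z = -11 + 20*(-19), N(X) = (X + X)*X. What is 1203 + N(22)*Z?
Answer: -377285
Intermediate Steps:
N(X) = 2*X**2 (N(X) = (2*X)*X = 2*X**2)
Z = -391 (Z = -11 - 380 = -391)
1203 + N(22)*Z = 1203 + (2*22**2)*(-391) = 1203 + (2*484)*(-391) = 1203 + 968*(-391) = 1203 - 378488 = -377285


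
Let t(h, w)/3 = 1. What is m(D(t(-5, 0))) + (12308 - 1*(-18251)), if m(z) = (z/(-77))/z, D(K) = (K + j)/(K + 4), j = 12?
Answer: 2353042/77 ≈ 30559.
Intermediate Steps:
t(h, w) = 3 (t(h, w) = 3*1 = 3)
D(K) = (12 + K)/(4 + K) (D(K) = (K + 12)/(K + 4) = (12 + K)/(4 + K))
m(z) = -1/77 (m(z) = (z*(-1/77))/z = (-z/77)/z = -1/77)
m(D(t(-5, 0))) + (12308 - 1*(-18251)) = -1/77 + (12308 - 1*(-18251)) = -1/77 + (12308 + 18251) = -1/77 + 30559 = 2353042/77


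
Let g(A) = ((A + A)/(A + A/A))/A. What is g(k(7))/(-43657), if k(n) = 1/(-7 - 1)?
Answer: -16/305599 ≈ -5.2356e-5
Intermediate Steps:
k(n) = -⅛ (k(n) = 1/(-8) = -⅛)
g(A) = 2/(1 + A) (g(A) = ((2*A)/(A + 1))/A = ((2*A)/(1 + A))/A = (2*A/(1 + A))/A = 2/(1 + A))
g(k(7))/(-43657) = (2/(1 - ⅛))/(-43657) = (2/(7/8))*(-1/43657) = (2*(8/7))*(-1/43657) = (16/7)*(-1/43657) = -16/305599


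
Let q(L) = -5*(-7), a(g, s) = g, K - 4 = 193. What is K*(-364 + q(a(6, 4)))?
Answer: -64813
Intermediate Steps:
K = 197 (K = 4 + 193 = 197)
q(L) = 35
K*(-364 + q(a(6, 4))) = 197*(-364 + 35) = 197*(-329) = -64813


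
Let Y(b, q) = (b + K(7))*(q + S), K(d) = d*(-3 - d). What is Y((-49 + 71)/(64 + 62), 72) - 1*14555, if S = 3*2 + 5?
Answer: -1282082/63 ≈ -20351.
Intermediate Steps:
S = 11 (S = 6 + 5 = 11)
Y(b, q) = (-70 + b)*(11 + q) (Y(b, q) = (b - 1*7*(3 + 7))*(q + 11) = (b - 1*7*10)*(11 + q) = (b - 70)*(11 + q) = (-70 + b)*(11 + q))
Y((-49 + 71)/(64 + 62), 72) - 1*14555 = (-770 - 70*72 + 11*((-49 + 71)/(64 + 62)) + ((-49 + 71)/(64 + 62))*72) - 1*14555 = (-770 - 5040 + 11*(22/126) + (22/126)*72) - 14555 = (-770 - 5040 + 11*(22*(1/126)) + (22*(1/126))*72) - 14555 = (-770 - 5040 + 11*(11/63) + (11/63)*72) - 14555 = (-770 - 5040 + 121/63 + 88/7) - 14555 = -365117/63 - 14555 = -1282082/63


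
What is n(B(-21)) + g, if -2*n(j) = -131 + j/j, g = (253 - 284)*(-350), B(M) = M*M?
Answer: 10915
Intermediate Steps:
B(M) = M²
g = 10850 (g = -31*(-350) = 10850)
n(j) = 65 (n(j) = -(-131 + j/j)/2 = -(-131 + 1)/2 = -½*(-130) = 65)
n(B(-21)) + g = 65 + 10850 = 10915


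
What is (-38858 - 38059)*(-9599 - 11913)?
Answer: 1654638504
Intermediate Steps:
(-38858 - 38059)*(-9599 - 11913) = -76917*(-21512) = 1654638504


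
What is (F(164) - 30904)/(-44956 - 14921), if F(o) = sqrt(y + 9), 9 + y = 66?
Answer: 30904/59877 - sqrt(66)/59877 ≈ 0.51599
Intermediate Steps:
y = 57 (y = -9 + 66 = 57)
F(o) = sqrt(66) (F(o) = sqrt(57 + 9) = sqrt(66))
(F(164) - 30904)/(-44956 - 14921) = (sqrt(66) - 30904)/(-44956 - 14921) = (-30904 + sqrt(66))/(-59877) = (-30904 + sqrt(66))*(-1/59877) = 30904/59877 - sqrt(66)/59877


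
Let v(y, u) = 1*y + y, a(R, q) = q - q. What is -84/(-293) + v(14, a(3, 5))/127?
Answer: 18872/37211 ≈ 0.50716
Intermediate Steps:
a(R, q) = 0
v(y, u) = 2*y (v(y, u) = y + y = 2*y)
-84/(-293) + v(14, a(3, 5))/127 = -84/(-293) + (2*14)/127 = -84*(-1/293) + 28*(1/127) = 84/293 + 28/127 = 18872/37211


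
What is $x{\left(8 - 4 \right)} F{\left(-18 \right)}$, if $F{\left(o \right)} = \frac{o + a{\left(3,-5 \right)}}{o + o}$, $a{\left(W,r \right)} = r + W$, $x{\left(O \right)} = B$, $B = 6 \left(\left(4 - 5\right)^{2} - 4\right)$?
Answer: $-10$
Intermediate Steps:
$B = -18$ ($B = 6 \left(\left(-1\right)^{2} - 4\right) = 6 \left(1 - 4\right) = 6 \left(-3\right) = -18$)
$x{\left(O \right)} = -18$
$a{\left(W,r \right)} = W + r$
$F{\left(o \right)} = \frac{-2 + o}{2 o}$ ($F{\left(o \right)} = \frac{o + \left(3 - 5\right)}{o + o} = \frac{o - 2}{2 o} = \left(-2 + o\right) \frac{1}{2 o} = \frac{-2 + o}{2 o}$)
$x{\left(8 - 4 \right)} F{\left(-18 \right)} = - 18 \frac{-2 - 18}{2 \left(-18\right)} = - 18 \cdot \frac{1}{2} \left(- \frac{1}{18}\right) \left(-20\right) = \left(-18\right) \frac{5}{9} = -10$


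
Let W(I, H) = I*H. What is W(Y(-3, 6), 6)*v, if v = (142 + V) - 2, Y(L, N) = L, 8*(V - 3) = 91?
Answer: -11115/4 ≈ -2778.8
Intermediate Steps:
V = 115/8 (V = 3 + (⅛)*91 = 3 + 91/8 = 115/8 ≈ 14.375)
W(I, H) = H*I
v = 1235/8 (v = (142 + 115/8) - 2 = 1251/8 - 2 = 1235/8 ≈ 154.38)
W(Y(-3, 6), 6)*v = (6*(-3))*(1235/8) = -18*1235/8 = -11115/4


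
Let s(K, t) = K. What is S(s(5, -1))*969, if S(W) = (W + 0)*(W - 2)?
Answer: 14535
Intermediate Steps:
S(W) = W*(-2 + W)
S(s(5, -1))*969 = (5*(-2 + 5))*969 = (5*3)*969 = 15*969 = 14535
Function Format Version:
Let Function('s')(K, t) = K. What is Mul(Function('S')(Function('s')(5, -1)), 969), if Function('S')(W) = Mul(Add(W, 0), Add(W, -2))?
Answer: 14535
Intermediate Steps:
Function('S')(W) = Mul(W, Add(-2, W))
Mul(Function('S')(Function('s')(5, -1)), 969) = Mul(Mul(5, Add(-2, 5)), 969) = Mul(Mul(5, 3), 969) = Mul(15, 969) = 14535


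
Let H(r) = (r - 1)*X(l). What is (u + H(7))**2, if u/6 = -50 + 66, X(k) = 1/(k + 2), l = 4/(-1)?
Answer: 8649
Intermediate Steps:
l = -4 (l = 4*(-1) = -4)
X(k) = 1/(2 + k)
u = 96 (u = 6*(-50 + 66) = 6*16 = 96)
H(r) = 1/2 - r/2 (H(r) = (r - 1)/(2 - 4) = (-1 + r)/(-2) = (-1 + r)*(-1/2) = 1/2 - r/2)
(u + H(7))**2 = (96 + (1/2 - 1/2*7))**2 = (96 + (1/2 - 7/2))**2 = (96 - 3)**2 = 93**2 = 8649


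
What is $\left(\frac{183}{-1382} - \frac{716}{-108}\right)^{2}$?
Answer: $\frac{58775698969}{1392334596} \approx 42.214$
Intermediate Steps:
$\left(\frac{183}{-1382} - \frac{716}{-108}\right)^{2} = \left(183 \left(- \frac{1}{1382}\right) - - \frac{179}{27}\right)^{2} = \left(- \frac{183}{1382} + \frac{179}{27}\right)^{2} = \left(\frac{242437}{37314}\right)^{2} = \frac{58775698969}{1392334596}$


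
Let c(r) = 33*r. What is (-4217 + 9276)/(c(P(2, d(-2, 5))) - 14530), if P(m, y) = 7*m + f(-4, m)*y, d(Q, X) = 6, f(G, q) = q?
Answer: -5059/13672 ≈ -0.37003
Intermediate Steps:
P(m, y) = 7*m + m*y
(-4217 + 9276)/(c(P(2, d(-2, 5))) - 14530) = (-4217 + 9276)/(33*(2*(7 + 6)) - 14530) = 5059/(33*(2*13) - 14530) = 5059/(33*26 - 14530) = 5059/(858 - 14530) = 5059/(-13672) = 5059*(-1/13672) = -5059/13672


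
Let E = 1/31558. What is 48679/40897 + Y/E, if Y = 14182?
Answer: 18303679622411/40897 ≈ 4.4756e+8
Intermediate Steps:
E = 1/31558 ≈ 3.1688e-5
48679/40897 + Y/E = 48679/40897 + 14182/(1/31558) = 48679*(1/40897) + 14182*31558 = 48679/40897 + 447555556 = 18303679622411/40897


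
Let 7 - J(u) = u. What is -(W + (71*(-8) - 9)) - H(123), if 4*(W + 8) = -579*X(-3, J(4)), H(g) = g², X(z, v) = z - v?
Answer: -30825/2 ≈ -15413.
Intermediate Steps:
J(u) = 7 - u
W = 1721/2 (W = -8 + (-579*(-3 - (7 - 1*4)))/4 = -8 + (-579*(-3 - (7 - 4)))/4 = -8 + (-579*(-3 - 1*3))/4 = -8 + (-579*(-3 - 3))/4 = -8 + (-579*(-6))/4 = -8 + (¼)*3474 = -8 + 1737/2 = 1721/2 ≈ 860.50)
-(W + (71*(-8) - 9)) - H(123) = -(1721/2 + (71*(-8) - 9)) - 1*123² = -(1721/2 + (-568 - 9)) - 1*15129 = -(1721/2 - 577) - 15129 = -1*567/2 - 15129 = -567/2 - 15129 = -30825/2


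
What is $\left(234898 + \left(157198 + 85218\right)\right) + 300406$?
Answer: $777720$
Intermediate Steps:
$\left(234898 + \left(157198 + 85218\right)\right) + 300406 = \left(234898 + 242416\right) + 300406 = 477314 + 300406 = 777720$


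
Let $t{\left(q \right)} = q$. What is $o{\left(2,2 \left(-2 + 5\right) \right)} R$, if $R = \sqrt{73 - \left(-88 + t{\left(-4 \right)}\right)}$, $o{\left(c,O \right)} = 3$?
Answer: $3 \sqrt{165} \approx 38.536$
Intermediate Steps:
$R = \sqrt{165}$ ($R = \sqrt{73 + \left(88 - -4\right)} = \sqrt{73 + \left(88 + 4\right)} = \sqrt{73 + 92} = \sqrt{165} \approx 12.845$)
$o{\left(2,2 \left(-2 + 5\right) \right)} R = 3 \sqrt{165}$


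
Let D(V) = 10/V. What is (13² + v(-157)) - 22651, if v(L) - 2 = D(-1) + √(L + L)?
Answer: -22490 + I*√314 ≈ -22490.0 + 17.72*I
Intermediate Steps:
v(L) = -8 + √2*√L (v(L) = 2 + (10/(-1) + √(L + L)) = 2 + (10*(-1) + √(2*L)) = 2 + (-10 + √2*√L) = -8 + √2*√L)
(13² + v(-157)) - 22651 = (13² + (-8 + √2*√(-157))) - 22651 = (169 + (-8 + √2*(I*√157))) - 22651 = (169 + (-8 + I*√314)) - 22651 = (161 + I*√314) - 22651 = -22490 + I*√314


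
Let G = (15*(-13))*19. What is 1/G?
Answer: -1/3705 ≈ -0.00026991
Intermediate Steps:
G = -3705 (G = -195*19 = -3705)
1/G = 1/(-3705) = -1/3705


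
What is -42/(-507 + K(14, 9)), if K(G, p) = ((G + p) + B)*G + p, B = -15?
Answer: 21/193 ≈ 0.10881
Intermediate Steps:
K(G, p) = p + G*(-15 + G + p) (K(G, p) = ((G + p) - 15)*G + p = (-15 + G + p)*G + p = G*(-15 + G + p) + p = p + G*(-15 + G + p))
-42/(-507 + K(14, 9)) = -42/(-507 + (9 + 14**2 - 15*14 + 14*9)) = -42/(-507 + (9 + 196 - 210 + 126)) = -42/(-507 + 121) = -42/(-386) = -42*(-1/386) = 21/193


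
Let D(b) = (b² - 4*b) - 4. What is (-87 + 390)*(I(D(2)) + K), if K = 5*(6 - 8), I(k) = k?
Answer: -5454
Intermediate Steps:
D(b) = -4 + b² - 4*b
K = -10 (K = 5*(-2) = -10)
(-87 + 390)*(I(D(2)) + K) = (-87 + 390)*((-4 + 2² - 4*2) - 10) = 303*((-4 + 4 - 8) - 10) = 303*(-8 - 10) = 303*(-18) = -5454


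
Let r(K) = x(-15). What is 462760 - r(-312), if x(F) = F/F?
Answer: 462759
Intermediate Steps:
x(F) = 1
r(K) = 1
462760 - r(-312) = 462760 - 1*1 = 462760 - 1 = 462759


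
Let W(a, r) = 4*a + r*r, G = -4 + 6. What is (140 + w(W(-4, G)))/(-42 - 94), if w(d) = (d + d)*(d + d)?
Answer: -179/34 ≈ -5.2647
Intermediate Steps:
G = 2
W(a, r) = r² + 4*a (W(a, r) = 4*a + r² = r² + 4*a)
w(d) = 4*d² (w(d) = (2*d)*(2*d) = 4*d²)
(140 + w(W(-4, G)))/(-42 - 94) = (140 + 4*(2² + 4*(-4))²)/(-42 - 94) = (140 + 4*(4 - 16)²)/(-136) = -(140 + 4*(-12)²)/136 = -(140 + 4*144)/136 = -(140 + 576)/136 = -1/136*716 = -179/34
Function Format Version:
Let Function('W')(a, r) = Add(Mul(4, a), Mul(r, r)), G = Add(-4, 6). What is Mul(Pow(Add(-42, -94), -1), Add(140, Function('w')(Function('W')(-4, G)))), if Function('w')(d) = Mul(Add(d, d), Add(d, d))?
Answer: Rational(-179, 34) ≈ -5.2647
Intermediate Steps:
G = 2
Function('W')(a, r) = Add(Pow(r, 2), Mul(4, a)) (Function('W')(a, r) = Add(Mul(4, a), Pow(r, 2)) = Add(Pow(r, 2), Mul(4, a)))
Function('w')(d) = Mul(4, Pow(d, 2)) (Function('w')(d) = Mul(Mul(2, d), Mul(2, d)) = Mul(4, Pow(d, 2)))
Mul(Pow(Add(-42, -94), -1), Add(140, Function('w')(Function('W')(-4, G)))) = Mul(Pow(Add(-42, -94), -1), Add(140, Mul(4, Pow(Add(Pow(2, 2), Mul(4, -4)), 2)))) = Mul(Pow(-136, -1), Add(140, Mul(4, Pow(Add(4, -16), 2)))) = Mul(Rational(-1, 136), Add(140, Mul(4, Pow(-12, 2)))) = Mul(Rational(-1, 136), Add(140, Mul(4, 144))) = Mul(Rational(-1, 136), Add(140, 576)) = Mul(Rational(-1, 136), 716) = Rational(-179, 34)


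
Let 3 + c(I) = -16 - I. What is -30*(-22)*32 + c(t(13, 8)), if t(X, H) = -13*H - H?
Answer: 21213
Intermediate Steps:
t(X, H) = -14*H
c(I) = -19 - I (c(I) = -3 + (-16 - I) = -19 - I)
-30*(-22)*32 + c(t(13, 8)) = -30*(-22)*32 + (-19 - (-14)*8) = 660*32 + (-19 - 1*(-112)) = 21120 + (-19 + 112) = 21120 + 93 = 21213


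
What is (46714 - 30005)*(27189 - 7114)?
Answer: 335433175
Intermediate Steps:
(46714 - 30005)*(27189 - 7114) = 16709*20075 = 335433175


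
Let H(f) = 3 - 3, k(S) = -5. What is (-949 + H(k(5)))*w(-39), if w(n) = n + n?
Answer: 74022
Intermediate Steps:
H(f) = 0
w(n) = 2*n
(-949 + H(k(5)))*w(-39) = (-949 + 0)*(2*(-39)) = -949*(-78) = 74022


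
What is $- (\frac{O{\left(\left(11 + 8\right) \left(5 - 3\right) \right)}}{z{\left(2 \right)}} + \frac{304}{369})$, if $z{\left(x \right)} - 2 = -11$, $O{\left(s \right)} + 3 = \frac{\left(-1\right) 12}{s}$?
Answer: $- \frac{8359}{7011} \approx -1.1923$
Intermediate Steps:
$O{\left(s \right)} = -3 - \frac{12}{s}$ ($O{\left(s \right)} = -3 + \frac{\left(-1\right) 12}{s} = -3 - \frac{12}{s}$)
$z{\left(x \right)} = -9$ ($z{\left(x \right)} = 2 - 11 = -9$)
$- (\frac{O{\left(\left(11 + 8\right) \left(5 - 3\right) \right)}}{z{\left(2 \right)}} + \frac{304}{369}) = - (\frac{-3 - \frac{12}{\left(11 + 8\right) \left(5 - 3\right)}}{-9} + \frac{304}{369}) = - (\left(-3 - \frac{12}{19 \cdot 2}\right) \left(- \frac{1}{9}\right) + 304 \cdot \frac{1}{369}) = - (\left(-3 - \frac{12}{38}\right) \left(- \frac{1}{9}\right) + \frac{304}{369}) = - (\left(-3 - \frac{6}{19}\right) \left(- \frac{1}{9}\right) + \frac{304}{369}) = - (\left(- \frac{63}{19}\right) \left(- \frac{1}{9}\right) + \frac{304}{369}) = - (\frac{7}{19} + \frac{304}{369}) = \left(-1\right) \frac{8359}{7011} = - \frac{8359}{7011}$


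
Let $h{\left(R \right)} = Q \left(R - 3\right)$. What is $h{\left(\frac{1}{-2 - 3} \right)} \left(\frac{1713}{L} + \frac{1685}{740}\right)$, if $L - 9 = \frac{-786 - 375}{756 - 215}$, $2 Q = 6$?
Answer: $- \frac{9227072}{3811} \approx -2421.2$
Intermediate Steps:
$Q = 3$ ($Q = \frac{1}{2} \cdot 6 = 3$)
$h{\left(R \right)} = -9 + 3 R$ ($h{\left(R \right)} = 3 \left(R - 3\right) = 3 \left(-3 + R\right) = -9 + 3 R$)
$L = \frac{3708}{541}$ ($L = 9 + \frac{-786 - 375}{756 - 215} = 9 - \frac{1161}{541} = \frac{3708}{541} \approx 6.854$)
$h{\left(\frac{1}{-2 - 3} \right)} \left(\frac{1713}{L} + \frac{1685}{740}\right) = \left(-9 + \frac{3}{-2 - 3}\right) \left(\frac{1713}{\frac{3708}{541}} + \frac{1685}{740}\right) = \left(-9 + \frac{3}{-5}\right) \left(1713 \cdot \frac{541}{3708} + 1685 \cdot \frac{1}{740}\right) = \left(-9 + 3 \left(- \frac{1}{5}\right)\right) \left(\frac{308911}{1236} + \frac{337}{148}\right) = \left(-9 - \frac{3}{5}\right) \frac{2883460}{11433} = \left(- \frac{48}{5}\right) \frac{2883460}{11433} = - \frac{9227072}{3811}$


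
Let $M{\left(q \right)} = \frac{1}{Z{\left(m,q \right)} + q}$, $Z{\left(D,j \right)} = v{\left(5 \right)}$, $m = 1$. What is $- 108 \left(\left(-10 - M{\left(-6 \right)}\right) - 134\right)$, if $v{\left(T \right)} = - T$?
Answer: $\frac{170964}{11} \approx 15542.0$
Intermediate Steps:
$Z{\left(D,j \right)} = -5$ ($Z{\left(D,j \right)} = \left(-1\right) 5 = -5$)
$M{\left(q \right)} = \frac{1}{-5 + q}$
$- 108 \left(\left(-10 - M{\left(-6 \right)}\right) - 134\right) = - 108 \left(\left(-10 - \frac{1}{-5 - 6}\right) - 134\right) = - 108 \left(\left(-10 - \frac{1}{-11}\right) - 134\right) = - 108 \left(\left(-10 - - \frac{1}{11}\right) - 134\right) = - 108 \left(\left(-10 + \frac{1}{11}\right) - 134\right) = - 108 \left(- \frac{109}{11} - 134\right) = \left(-108\right) \left(- \frac{1583}{11}\right) = \frac{170964}{11}$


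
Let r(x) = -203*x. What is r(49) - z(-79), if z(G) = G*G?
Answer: -16188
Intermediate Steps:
z(G) = G²
r(49) - z(-79) = -203*49 - 1*(-79)² = -9947 - 1*6241 = -9947 - 6241 = -16188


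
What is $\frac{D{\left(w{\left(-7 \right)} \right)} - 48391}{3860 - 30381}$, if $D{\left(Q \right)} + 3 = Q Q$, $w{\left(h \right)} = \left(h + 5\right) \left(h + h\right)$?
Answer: $\frac{47610}{26521} \approx 1.7952$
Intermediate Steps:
$w{\left(h \right)} = 2 h \left(5 + h\right)$ ($w{\left(h \right)} = \left(5 + h\right) 2 h = 2 h \left(5 + h\right)$)
$D{\left(Q \right)} = -3 + Q^{2}$ ($D{\left(Q \right)} = -3 + Q Q = -3 + Q^{2}$)
$\frac{D{\left(w{\left(-7 \right)} \right)} - 48391}{3860 - 30381} = \frac{\left(-3 + \left(2 \left(-7\right) \left(5 - 7\right)\right)^{2}\right) - 48391}{3860 - 30381} = \frac{\left(-3 + \left(2 \left(-7\right) \left(-2\right)\right)^{2}\right) - 48391}{-26521} = \left(\left(-3 + 28^{2}\right) - 48391\right) \left(- \frac{1}{26521}\right) = \left(\left(-3 + 784\right) - 48391\right) \left(- \frac{1}{26521}\right) = \left(781 - 48391\right) \left(- \frac{1}{26521}\right) = \left(-47610\right) \left(- \frac{1}{26521}\right) = \frac{47610}{26521}$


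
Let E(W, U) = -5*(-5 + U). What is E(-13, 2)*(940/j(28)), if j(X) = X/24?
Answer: 84600/7 ≈ 12086.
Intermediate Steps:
E(W, U) = 25 - 5*U
j(X) = X/24 (j(X) = X*(1/24) = X/24)
E(-13, 2)*(940/j(28)) = (25 - 5*2)*(940/(((1/24)*28))) = (25 - 10)*(940/(7/6)) = 15*(940*(6/7)) = 15*(5640/7) = 84600/7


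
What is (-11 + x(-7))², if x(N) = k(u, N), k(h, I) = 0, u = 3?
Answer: 121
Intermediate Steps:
x(N) = 0
(-11 + x(-7))² = (-11 + 0)² = (-11)² = 121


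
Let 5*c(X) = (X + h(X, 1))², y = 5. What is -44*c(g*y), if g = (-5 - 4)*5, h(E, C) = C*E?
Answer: -1782000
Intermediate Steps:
g = -45 (g = -9*5 = -45)
c(X) = 4*X²/5 (c(X) = (X + 1*X)²/5 = (X + X)²/5 = (2*X)²/5 = (4*X²)/5 = 4*X²/5)
-44*c(g*y) = -176*(-45*5)²/5 = -176*(-225)²/5 = -176*50625/5 = -44*40500 = -1782000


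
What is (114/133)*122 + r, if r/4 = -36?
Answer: -276/7 ≈ -39.429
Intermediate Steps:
r = -144 (r = 4*(-36) = -144)
(114/133)*122 + r = (114/133)*122 - 144 = (114*(1/133))*122 - 144 = (6/7)*122 - 144 = 732/7 - 144 = -276/7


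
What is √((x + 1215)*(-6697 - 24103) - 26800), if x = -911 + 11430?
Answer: 20*I*√903585 ≈ 19011.0*I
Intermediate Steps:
x = 10519
√((x + 1215)*(-6697 - 24103) - 26800) = √((10519 + 1215)*(-6697 - 24103) - 26800) = √(11734*(-30800) - 26800) = √(-361407200 - 26800) = √(-361434000) = 20*I*√903585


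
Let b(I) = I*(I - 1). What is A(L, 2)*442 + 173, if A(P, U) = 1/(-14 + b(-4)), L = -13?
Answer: 740/3 ≈ 246.67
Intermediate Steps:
b(I) = I*(-1 + I)
A(P, U) = ⅙ (A(P, U) = 1/(-14 - 4*(-1 - 4)) = 1/(-14 - 4*(-5)) = 1/(-14 + 20) = 1/6 = ⅙)
A(L, 2)*442 + 173 = (⅙)*442 + 173 = 221/3 + 173 = 740/3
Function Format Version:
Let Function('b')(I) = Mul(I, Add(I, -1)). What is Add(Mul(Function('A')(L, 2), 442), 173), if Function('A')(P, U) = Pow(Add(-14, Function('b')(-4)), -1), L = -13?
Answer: Rational(740, 3) ≈ 246.67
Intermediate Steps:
Function('b')(I) = Mul(I, Add(-1, I))
Function('A')(P, U) = Rational(1, 6) (Function('A')(P, U) = Pow(Add(-14, Mul(-4, Add(-1, -4))), -1) = Pow(Add(-14, Mul(-4, -5)), -1) = Pow(Add(-14, 20), -1) = Pow(6, -1) = Rational(1, 6))
Add(Mul(Function('A')(L, 2), 442), 173) = Add(Mul(Rational(1, 6), 442), 173) = Add(Rational(221, 3), 173) = Rational(740, 3)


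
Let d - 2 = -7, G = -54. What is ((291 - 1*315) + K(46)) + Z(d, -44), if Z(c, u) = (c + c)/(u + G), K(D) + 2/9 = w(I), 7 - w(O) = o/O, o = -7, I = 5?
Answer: -34663/2205 ≈ -15.720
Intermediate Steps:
d = -5 (d = 2 - 7 = -5)
w(O) = 7 + 7/O (w(O) = 7 - (-7)/O = 7 + 7/O)
K(D) = 368/45 (K(D) = -2/9 + (7 + 7/5) = -2/9 + 42/5 = 368/45)
Z(c, u) = 2*c/(-54 + u) (Z(c, u) = (c + c)/(u - 54) = (2*c)/(-54 + u) = 2*c/(-54 + u))
((291 - 1*315) + K(46)) + Z(d, -44) = ((291 - 1*315) + 368/45) + 2*(-5)/(-54 - 44) = ((291 - 315) + 368/45) + 2*(-5)/(-98) = (-24 + 368/45) + 2*(-5)*(-1/98) = -712/45 + 5/49 = -34663/2205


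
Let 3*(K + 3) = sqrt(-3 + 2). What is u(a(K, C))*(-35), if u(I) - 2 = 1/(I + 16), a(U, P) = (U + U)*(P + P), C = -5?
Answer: -922705/13096 - 525*I/13096 ≈ -70.457 - 0.040089*I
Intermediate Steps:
K = -3 + I/3 (K = -3 + sqrt(-3 + 2)/3 = -3 + sqrt(-1)/3 = -3 + I/3 ≈ -3.0 + 0.33333*I)
a(U, P) = 4*P*U (a(U, P) = (2*U)*(2*P) = 4*P*U)
u(I) = 2 + 1/(16 + I) (u(I) = 2 + 1/(I + 16) = 2 + 1/(16 + I))
u(a(K, C))*(-35) = ((33 + 2*(4*(-5)*(-3 + I/3)))/(16 + 4*(-5)*(-3 + I/3)))*(-35) = ((33 + 2*(60 - 20*I/3))/(16 + (60 - 20*I/3)))*(-35) = ((33 + (120 - 40*I/3))/(76 - 20*I/3))*(-35) = ((9*(76 + 20*I/3)/52384)*(153 - 40*I/3))*(-35) = (9*(76 + 20*I/3)*(153 - 40*I/3)/52384)*(-35) = -315*(76 + 20*I/3)*(153 - 40*I/3)/52384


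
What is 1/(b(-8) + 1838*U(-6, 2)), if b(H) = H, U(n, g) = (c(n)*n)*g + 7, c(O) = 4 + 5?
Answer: -1/185646 ≈ -5.3866e-6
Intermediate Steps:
c(O) = 9
U(n, g) = 7 + 9*g*n (U(n, g) = (9*n)*g + 7 = 9*g*n + 7 = 7 + 9*g*n)
1/(b(-8) + 1838*U(-6, 2)) = 1/(-8 + 1838*(7 + 9*2*(-6))) = 1/(-8 + 1838*(7 - 108)) = 1/(-8 + 1838*(-101)) = 1/(-8 - 185638) = 1/(-185646) = -1/185646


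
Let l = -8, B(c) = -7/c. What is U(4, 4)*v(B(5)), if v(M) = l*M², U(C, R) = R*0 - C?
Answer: 1568/25 ≈ 62.720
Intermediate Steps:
U(C, R) = -C (U(C, R) = 0 - C = -C)
v(M) = -8*M²
U(4, 4)*v(B(5)) = (-1*4)*(-8*(-7/5)²) = -(-32)*(-7*⅕)² = -(-32)*(-7/5)² = -(-32)*49/25 = -4*(-392/25) = 1568/25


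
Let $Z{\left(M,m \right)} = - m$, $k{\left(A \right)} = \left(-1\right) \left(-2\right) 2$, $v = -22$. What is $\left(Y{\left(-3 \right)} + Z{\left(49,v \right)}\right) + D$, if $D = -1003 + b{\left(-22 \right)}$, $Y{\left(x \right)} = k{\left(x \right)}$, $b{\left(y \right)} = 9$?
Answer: $-968$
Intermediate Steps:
$k{\left(A \right)} = 4$ ($k{\left(A \right)} = 2 \cdot 2 = 4$)
$Y{\left(x \right)} = 4$
$D = -994$ ($D = -1003 + 9 = -994$)
$\left(Y{\left(-3 \right)} + Z{\left(49,v \right)}\right) + D = \left(4 - -22\right) - 994 = \left(4 + 22\right) - 994 = 26 - 994 = -968$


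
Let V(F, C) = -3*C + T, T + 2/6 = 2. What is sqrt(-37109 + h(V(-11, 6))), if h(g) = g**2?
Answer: 2*I*sqrt(82895)/3 ≈ 191.94*I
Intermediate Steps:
T = 5/3 (T = -1/3 + 2 = 5/3 ≈ 1.6667)
V(F, C) = 5/3 - 3*C (V(F, C) = -3*C + 5/3 = 5/3 - 3*C)
sqrt(-37109 + h(V(-11, 6))) = sqrt(-37109 + (5/3 - 3*6)**2) = sqrt(-37109 + (5/3 - 18)**2) = sqrt(-37109 + (-49/3)**2) = sqrt(-37109 + 2401/9) = sqrt(-331580/9) = 2*I*sqrt(82895)/3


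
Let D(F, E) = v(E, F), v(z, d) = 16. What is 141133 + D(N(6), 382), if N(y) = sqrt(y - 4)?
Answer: 141149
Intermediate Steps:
N(y) = sqrt(-4 + y)
D(F, E) = 16
141133 + D(N(6), 382) = 141133 + 16 = 141149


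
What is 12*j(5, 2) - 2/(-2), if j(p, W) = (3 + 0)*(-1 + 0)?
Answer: -35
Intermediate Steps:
j(p, W) = -3 (j(p, W) = 3*(-1) = -3)
12*j(5, 2) - 2/(-2) = 12*(-3) - 2/(-2) = -36 - 2*(-1/2) = -36 + 1 = -35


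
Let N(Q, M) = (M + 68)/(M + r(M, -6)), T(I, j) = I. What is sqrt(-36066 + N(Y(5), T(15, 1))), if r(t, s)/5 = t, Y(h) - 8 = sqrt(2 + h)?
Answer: I*sqrt(32458570)/30 ≈ 189.91*I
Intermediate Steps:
Y(h) = 8 + sqrt(2 + h)
r(t, s) = 5*t
N(Q, M) = (68 + M)/(6*M) (N(Q, M) = (M + 68)/(M + 5*M) = (68 + M)/((6*M)) = (68 + M)*(1/(6*M)) = (68 + M)/(6*M))
sqrt(-36066 + N(Y(5), T(15, 1))) = sqrt(-36066 + (1/6)*(68 + 15)/15) = sqrt(-36066 + (1/6)*(1/15)*83) = sqrt(-36066 + 83/90) = sqrt(-3245857/90) = I*sqrt(32458570)/30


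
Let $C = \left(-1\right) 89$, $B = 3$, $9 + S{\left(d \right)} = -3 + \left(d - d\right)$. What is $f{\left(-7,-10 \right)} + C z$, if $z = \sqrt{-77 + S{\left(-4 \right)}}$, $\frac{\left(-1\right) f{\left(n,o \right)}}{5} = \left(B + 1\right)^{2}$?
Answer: $-80 - 89 i \sqrt{89} \approx -80.0 - 839.62 i$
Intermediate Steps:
$S{\left(d \right)} = -12$ ($S{\left(d \right)} = -9 + \left(-3 + \left(d - d\right)\right) = -9 + \left(-3 + 0\right) = -9 - 3 = -12$)
$C = -89$
$f{\left(n,o \right)} = -80$ ($f{\left(n,o \right)} = - 5 \left(3 + 1\right)^{2} = - 5 \cdot 4^{2} = \left(-5\right) 16 = -80$)
$z = i \sqrt{89}$ ($z = \sqrt{-77 - 12} = \sqrt{-89} = i \sqrt{89} \approx 9.434 i$)
$f{\left(-7,-10 \right)} + C z = -80 - 89 i \sqrt{89}$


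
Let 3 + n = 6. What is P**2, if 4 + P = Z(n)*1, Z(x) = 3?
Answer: 1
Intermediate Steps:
n = 3 (n = -3 + 6 = 3)
P = -1 (P = -4 + 3*1 = -4 + 3 = -1)
P**2 = (-1)**2 = 1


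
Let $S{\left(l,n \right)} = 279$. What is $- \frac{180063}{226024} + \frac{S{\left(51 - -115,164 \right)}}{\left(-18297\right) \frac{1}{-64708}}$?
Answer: $\frac{23843490667}{24184568} \approx 985.9$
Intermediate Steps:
$- \frac{180063}{226024} + \frac{S{\left(51 - -115,164 \right)}}{\left(-18297\right) \frac{1}{-64708}} = - \frac{180063}{226024} + \frac{279}{\left(-18297\right) \frac{1}{-64708}} = \left(-180063\right) \frac{1}{226024} + \frac{279}{\left(-18297\right) \left(- \frac{1}{64708}\right)} = - \frac{9477}{11896} + \frac{279}{\frac{18297}{64708}} = - \frac{9477}{11896} + 279 \cdot \frac{64708}{18297} = - \frac{9477}{11896} + \frac{2005948}{2033} = \frac{23843490667}{24184568}$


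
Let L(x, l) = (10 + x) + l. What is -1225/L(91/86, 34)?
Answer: -4214/155 ≈ -27.187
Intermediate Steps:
L(x, l) = 10 + l + x
-1225/L(91/86, 34) = -1225/(10 + 34 + 91/86) = -1225/3875/86 = -1225*86/3875 = -4214/155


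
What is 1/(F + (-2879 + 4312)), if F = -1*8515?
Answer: -1/7082 ≈ -0.00014120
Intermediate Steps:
F = -8515
1/(F + (-2879 + 4312)) = 1/(-8515 + (-2879 + 4312)) = 1/(-8515 + 1433) = 1/(-7082) = -1/7082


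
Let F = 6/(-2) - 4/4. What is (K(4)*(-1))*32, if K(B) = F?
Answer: 128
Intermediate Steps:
F = -4 (F = 6*(-1/2) - 4*1/4 = -3 - 1 = -4)
K(B) = -4
(K(4)*(-1))*32 = -4*(-1)*32 = 4*32 = 128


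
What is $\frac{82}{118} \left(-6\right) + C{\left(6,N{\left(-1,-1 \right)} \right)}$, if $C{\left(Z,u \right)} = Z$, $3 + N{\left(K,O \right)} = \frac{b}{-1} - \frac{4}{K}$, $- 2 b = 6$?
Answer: $\frac{108}{59} \approx 1.8305$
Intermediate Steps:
$b = -3$ ($b = \left(- \frac{1}{2}\right) 6 = -3$)
$N{\left(K,O \right)} = - \frac{4}{K}$ ($N{\left(K,O \right)} = -3 - \left(-3 + \frac{4}{K}\right) = -3 + \left(3 - \frac{4}{K}\right) = - \frac{4}{K}$)
$\frac{82}{118} \left(-6\right) + C{\left(6,N{\left(-1,-1 \right)} \right)} = \frac{82}{118} \left(-6\right) + 6 = 82 \cdot \frac{1}{118} \left(-6\right) + 6 = \frac{41}{59} \left(-6\right) + 6 = - \frac{246}{59} + 6 = \frac{108}{59}$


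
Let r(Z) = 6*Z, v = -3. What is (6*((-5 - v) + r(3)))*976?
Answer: 93696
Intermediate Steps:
(6*((-5 - v) + r(3)))*976 = (6*((-5 - 1*(-3)) + 6*3))*976 = (6*((-5 + 3) + 18))*976 = (6*(-2 + 18))*976 = (6*16)*976 = 96*976 = 93696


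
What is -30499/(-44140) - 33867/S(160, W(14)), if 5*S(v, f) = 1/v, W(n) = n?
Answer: -1195911473501/44140 ≈ -2.7094e+7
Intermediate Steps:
S(v, f) = 1/(5*v)
-30499/(-44140) - 33867/S(160, W(14)) = -30499/(-44140) - 33867/((1/5)/160) = -30499*(-1/44140) - 33867/((1/5)*(1/160)) = 30499/44140 - 33867/1/800 = 30499/44140 - 33867*800 = 30499/44140 - 27093600 = -1195911473501/44140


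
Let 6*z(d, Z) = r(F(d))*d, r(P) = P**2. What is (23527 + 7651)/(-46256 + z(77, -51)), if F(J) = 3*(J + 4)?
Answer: 8908/203297 ≈ 0.043818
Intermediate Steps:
F(J) = 12 + 3*J (F(J) = 3*(4 + J) = 12 + 3*J)
z(d, Z) = d*(12 + 3*d)**2/6 (z(d, Z) = ((12 + 3*d)**2*d)/6 = (d*(12 + 3*d)**2)/6 = d*(12 + 3*d)**2/6)
(23527 + 7651)/(-46256 + z(77, -51)) = (23527 + 7651)/(-46256 + (3/2)*77*(4 + 77)**2) = 31178/(-46256 + (3/2)*77*81**2) = 31178/(-46256 + (3/2)*77*6561) = 31178/(-46256 + 1515591/2) = 31178/(1423079/2) = 31178*(2/1423079) = 8908/203297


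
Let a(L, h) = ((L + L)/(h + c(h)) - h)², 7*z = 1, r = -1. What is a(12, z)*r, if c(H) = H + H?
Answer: -152881/49 ≈ -3120.0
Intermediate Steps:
c(H) = 2*H
z = ⅐ (z = (⅐)*1 = ⅐ ≈ 0.14286)
a(L, h) = (-h + 2*L/(3*h))² (a(L, h) = ((L + L)/(h + 2*h) - h)² = ((2*L)/((3*h)) - h)² = ((2*L)*(1/(3*h)) - h)² = (2*L/(3*h) - h)² = (-h + 2*L/(3*h))²)
a(12, z)*r = ((-2*12 + 3*(⅐)²)²/(9*7⁻²))*(-1) = ((⅑)*49*(-24 + 3*(1/49))²)*(-1) = ((⅑)*49*(-24 + 3/49)²)*(-1) = ((⅑)*49*(-1173/49)²)*(-1) = ((⅑)*49*(1375929/2401))*(-1) = (152881/49)*(-1) = -152881/49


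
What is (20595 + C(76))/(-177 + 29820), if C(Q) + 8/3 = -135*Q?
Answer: 30997/88929 ≈ 0.34856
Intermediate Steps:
C(Q) = -8/3 - 135*Q
(20595 + C(76))/(-177 + 29820) = (20595 + (-8/3 - 135*76))/(-177 + 29820) = (20595 + (-8/3 - 10260))/29643 = (20595 - 30788/3)*(1/29643) = (30997/3)*(1/29643) = 30997/88929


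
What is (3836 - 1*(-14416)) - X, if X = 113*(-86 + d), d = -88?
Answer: 37914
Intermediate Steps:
X = -19662 (X = 113*(-86 - 88) = 113*(-174) = -19662)
(3836 - 1*(-14416)) - X = (3836 - 1*(-14416)) - 1*(-19662) = (3836 + 14416) + 19662 = 18252 + 19662 = 37914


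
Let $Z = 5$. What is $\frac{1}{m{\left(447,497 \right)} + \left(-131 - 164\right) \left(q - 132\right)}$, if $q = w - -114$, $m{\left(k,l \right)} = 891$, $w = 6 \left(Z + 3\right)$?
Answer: $- \frac{1}{7959} \approx -0.00012564$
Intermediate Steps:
$w = 48$ ($w = 6 \left(5 + 3\right) = 6 \cdot 8 = 48$)
$q = 162$ ($q = 48 - -114 = 48 + 114 = 162$)
$\frac{1}{m{\left(447,497 \right)} + \left(-131 - 164\right) \left(q - 132\right)} = \frac{1}{891 + \left(-131 - 164\right) \left(162 - 132\right)} = \frac{1}{891 - 8850} = \frac{1}{-7959} = - \frac{1}{7959}$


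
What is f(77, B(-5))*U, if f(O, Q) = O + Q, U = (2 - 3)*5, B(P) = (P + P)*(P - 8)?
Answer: -1035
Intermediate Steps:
B(P) = 2*P*(-8 + P) (B(P) = (2*P)*(-8 + P) = 2*P*(-8 + P))
U = -5 (U = -1*5 = -5)
f(77, B(-5))*U = (77 + 2*(-5)*(-8 - 5))*(-5) = (77 + 2*(-5)*(-13))*(-5) = (77 + 130)*(-5) = 207*(-5) = -1035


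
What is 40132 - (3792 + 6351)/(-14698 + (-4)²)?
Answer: 196409389/4894 ≈ 40133.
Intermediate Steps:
40132 - (3792 + 6351)/(-14698 + (-4)²) = 40132 - 10143/(-14698 + 16) = 40132 - 10143/(-14682) = 40132 - 10143*(-1)/14682 = 40132 - 1*(-3381/4894) = 40132 + 3381/4894 = 196409389/4894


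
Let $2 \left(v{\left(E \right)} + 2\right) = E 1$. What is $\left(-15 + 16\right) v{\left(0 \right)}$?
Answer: $-2$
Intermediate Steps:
$v{\left(E \right)} = -2 + \frac{E}{2}$ ($v{\left(E \right)} = -2 + \frac{E 1}{2} = -2 + \frac{E}{2}$)
$\left(-15 + 16\right) v{\left(0 \right)} = \left(-15 + 16\right) \left(-2 + \frac{1}{2} \cdot 0\right) = 1 \left(-2 + 0\right) = 1 \left(-2\right) = -2$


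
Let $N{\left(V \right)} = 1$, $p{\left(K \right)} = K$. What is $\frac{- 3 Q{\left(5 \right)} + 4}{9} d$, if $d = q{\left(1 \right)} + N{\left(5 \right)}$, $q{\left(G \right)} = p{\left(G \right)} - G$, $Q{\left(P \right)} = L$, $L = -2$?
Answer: $\frac{10}{9} \approx 1.1111$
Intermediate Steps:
$Q{\left(P \right)} = -2$
$q{\left(G \right)} = 0$ ($q{\left(G \right)} = G - G = 0$)
$d = 1$ ($d = 0 + 1 = 1$)
$\frac{- 3 Q{\left(5 \right)} + 4}{9} d = \frac{\left(-3\right) \left(-2\right) + 4}{9} \cdot 1 = \left(6 + 4\right) \frac{1}{9} \cdot 1 = 10 \cdot \frac{1}{9} \cdot 1 = \frac{10}{9} \cdot 1 = \frac{10}{9}$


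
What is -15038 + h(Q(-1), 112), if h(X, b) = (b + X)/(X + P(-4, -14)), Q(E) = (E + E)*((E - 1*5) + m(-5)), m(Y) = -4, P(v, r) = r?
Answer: -15016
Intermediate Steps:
Q(E) = 2*E*(-9 + E) (Q(E) = (E + E)*((E - 1*5) - 4) = (2*E)*((E - 5) - 4) = (2*E)*((-5 + E) - 4) = (2*E)*(-9 + E) = 2*E*(-9 + E))
h(X, b) = (X + b)/(-14 + X) (h(X, b) = (b + X)/(X - 14) = (X + b)/(-14 + X))
-15038 + h(Q(-1), 112) = -15038 + (2*(-1)*(-9 - 1) + 112)/(-14 + 2*(-1)*(-9 - 1)) = -15038 + (2*(-1)*(-10) + 112)/(-14 + 2*(-1)*(-10)) = -15038 + (20 + 112)/(-14 + 20) = -15038 + 132/6 = -15038 + (⅙)*132 = -15038 + 22 = -15016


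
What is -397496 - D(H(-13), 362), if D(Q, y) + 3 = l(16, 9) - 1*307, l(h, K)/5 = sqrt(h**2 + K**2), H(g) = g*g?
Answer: -397186 - 5*sqrt(337) ≈ -3.9728e+5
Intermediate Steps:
H(g) = g**2
l(h, K) = 5*sqrt(K**2 + h**2) (l(h, K) = 5*sqrt(h**2 + K**2) = 5*sqrt(K**2 + h**2))
D(Q, y) = -310 + 5*sqrt(337) (D(Q, y) = -3 + (5*sqrt(9**2 + 16**2) - 1*307) = -3 + (5*sqrt(81 + 256) - 307) = -3 + (5*sqrt(337) - 307) = -3 + (-307 + 5*sqrt(337)) = -310 + 5*sqrt(337))
-397496 - D(H(-13), 362) = -397496 - (-310 + 5*sqrt(337)) = -397496 + (310 - 5*sqrt(337)) = -397186 - 5*sqrt(337)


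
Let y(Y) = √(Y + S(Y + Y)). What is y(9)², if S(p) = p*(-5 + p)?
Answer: 243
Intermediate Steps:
y(Y) = √(Y + 2*Y*(-5 + 2*Y)) (y(Y) = √(Y + (Y + Y)*(-5 + (Y + Y))) = √(Y + (2*Y)*(-5 + 2*Y)) = √(Y + 2*Y*(-5 + 2*Y)))
y(9)² = (√(9*(-9 + 4*9)))² = (√(9*(-9 + 36)))² = (√(9*27))² = (√243)² = (9*√3)² = 243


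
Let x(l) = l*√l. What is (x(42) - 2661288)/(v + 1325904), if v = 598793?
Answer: -85848/62087 + 42*√42/1924697 ≈ -1.3826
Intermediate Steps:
x(l) = l^(3/2)
(x(42) - 2661288)/(v + 1325904) = (42^(3/2) - 2661288)/(598793 + 1325904) = (42*√42 - 2661288)/1924697 = (-2661288 + 42*√42)*(1/1924697) = -85848/62087 + 42*√42/1924697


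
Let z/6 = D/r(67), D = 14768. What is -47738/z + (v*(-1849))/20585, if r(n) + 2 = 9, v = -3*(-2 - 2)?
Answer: -4422420707/911997840 ≈ -4.8492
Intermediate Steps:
v = 12 (v = -3*(-4) = 12)
r(n) = 7 (r(n) = -2 + 9 = 7)
z = 88608/7 (z = 6*(14768/7) = 88608/7 ≈ 12658.)
-47738/z + (v*(-1849))/20585 = -47738/88608/7 + (12*(-1849))/20585 = -47738*7/88608 - 22188*1/20585 = -167083/44304 - 22188/20585 = -4422420707/911997840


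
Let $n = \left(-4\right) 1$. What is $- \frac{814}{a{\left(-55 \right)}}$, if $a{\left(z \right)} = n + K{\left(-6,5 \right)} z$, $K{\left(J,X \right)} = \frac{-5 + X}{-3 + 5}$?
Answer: $\frac{407}{2} \approx 203.5$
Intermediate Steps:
$K{\left(J,X \right)} = - \frac{5}{2} + \frac{X}{2}$ ($K{\left(J,X \right)} = \frac{-5 + X}{2} = \left(-5 + X\right) \frac{1}{2} = - \frac{5}{2} + \frac{X}{2}$)
$n = -4$
$a{\left(z \right)} = -4$ ($a{\left(z \right)} = -4 + \left(- \frac{5}{2} + \frac{1}{2} \cdot 5\right) z = -4 + \left(- \frac{5}{2} + \frac{5}{2}\right) z = -4 + 0 z = -4 + 0 = -4$)
$- \frac{814}{a{\left(-55 \right)}} = - \frac{814}{-4} = \left(-814\right) \left(- \frac{1}{4}\right) = \frac{407}{2}$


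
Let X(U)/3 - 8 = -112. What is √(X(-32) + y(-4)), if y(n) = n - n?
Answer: 2*I*√78 ≈ 17.664*I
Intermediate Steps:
y(n) = 0
X(U) = -312 (X(U) = 24 + 3*(-112) = 24 - 336 = -312)
√(X(-32) + y(-4)) = √(-312 + 0) = √(-312) = 2*I*√78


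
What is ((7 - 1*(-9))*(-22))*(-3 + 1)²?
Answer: -1408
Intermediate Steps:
((7 - 1*(-9))*(-22))*(-3 + 1)² = ((7 + 9)*(-22))*(-2)² = (16*(-22))*4 = -352*4 = -1408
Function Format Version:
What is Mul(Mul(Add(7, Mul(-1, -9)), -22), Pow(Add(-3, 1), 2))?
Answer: -1408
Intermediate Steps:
Mul(Mul(Add(7, Mul(-1, -9)), -22), Pow(Add(-3, 1), 2)) = Mul(Mul(Add(7, 9), -22), Pow(-2, 2)) = Mul(Mul(16, -22), 4) = Mul(-352, 4) = -1408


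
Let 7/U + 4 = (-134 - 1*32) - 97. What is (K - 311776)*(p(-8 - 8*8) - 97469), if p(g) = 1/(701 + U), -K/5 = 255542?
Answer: 14497938459007339/93580 ≈ 1.5493e+11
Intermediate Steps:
K = -1277710 (K = -5*255542 = -1277710)
U = -7/267 (U = 7/(-4 + ((-134 - 1*32) - 97)) = 7/(-4 + ((-134 - 32) - 97)) = 7/(-4 + (-166 - 97)) = 7/(-4 - 263) = 7/(-267) = 7*(-1/267) = -7/267 ≈ -0.026217)
p(g) = 267/187160 (p(g) = 1/(701 - 7/267) = 1/(187160/267) = 267/187160)
(K - 311776)*(p(-8 - 8*8) - 97469) = (-1277710 - 311776)*(267/187160 - 97469) = -1589486*(-18242297773/187160) = 14497938459007339/93580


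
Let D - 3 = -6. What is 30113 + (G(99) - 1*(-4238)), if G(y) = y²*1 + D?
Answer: 44149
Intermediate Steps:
D = -3 (D = 3 - 6 = -3)
G(y) = -3 + y² (G(y) = y²*1 - 3 = y² - 3 = -3 + y²)
30113 + (G(99) - 1*(-4238)) = 30113 + ((-3 + 99²) - 1*(-4238)) = 30113 + ((-3 + 9801) + 4238) = 30113 + (9798 + 4238) = 30113 + 14036 = 44149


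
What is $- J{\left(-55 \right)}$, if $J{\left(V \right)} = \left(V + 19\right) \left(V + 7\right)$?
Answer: $-1728$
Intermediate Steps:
$J{\left(V \right)} = \left(7 + V\right) \left(19 + V\right)$ ($J{\left(V \right)} = \left(19 + V\right) \left(7 + V\right) = \left(7 + V\right) \left(19 + V\right)$)
$- J{\left(-55 \right)} = - (133 + \left(-55\right)^{2} + 26 \left(-55\right)) = - (133 + 3025 - 1430) = \left(-1\right) 1728 = -1728$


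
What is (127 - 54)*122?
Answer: 8906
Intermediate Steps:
(127 - 54)*122 = 73*122 = 8906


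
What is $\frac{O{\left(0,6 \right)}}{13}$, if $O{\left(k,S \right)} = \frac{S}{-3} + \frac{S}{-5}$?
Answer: $- \frac{16}{65} \approx -0.24615$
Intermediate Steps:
$O{\left(k,S \right)} = - \frac{8 S}{15}$ ($O{\left(k,S \right)} = S \left(- \frac{1}{3}\right) + S \left(- \frac{1}{5}\right) = - \frac{S}{3} - \frac{S}{5} = - \frac{8 S}{15}$)
$\frac{O{\left(0,6 \right)}}{13} = \frac{\left(- \frac{8}{15}\right) 6}{13} = \left(- \frac{16}{5}\right) \frac{1}{13} = - \frac{16}{65}$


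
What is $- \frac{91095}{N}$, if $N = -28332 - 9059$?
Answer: $\frac{91095}{37391} \approx 2.4363$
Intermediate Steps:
$N = -37391$
$- \frac{91095}{N} = - \frac{91095}{-37391} = \left(-91095\right) \left(- \frac{1}{37391}\right) = \frac{91095}{37391}$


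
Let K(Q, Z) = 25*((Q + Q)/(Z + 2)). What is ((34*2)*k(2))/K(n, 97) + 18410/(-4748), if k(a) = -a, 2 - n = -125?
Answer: -45207643/7537450 ≈ -5.9977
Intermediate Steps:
n = 127 (n = 2 - 1*(-125) = 2 + 125 = 127)
K(Q, Z) = 50*Q/(2 + Z) (K(Q, Z) = 25*((2*Q)/(2 + Z)) = 25*(2*Q/(2 + Z)) = 50*Q/(2 + Z))
((34*2)*k(2))/K(n, 97) + 18410/(-4748) = ((34*2)*(-1*2))/((50*127/(2 + 97))) + 18410/(-4748) = (68*(-2))/((50*127/99)) + 18410*(-1/4748) = -136/(50*127*(1/99)) - 9205/2374 = -136/6350/99 - 9205/2374 = -136*99/6350 - 9205/2374 = -6732/3175 - 9205/2374 = -45207643/7537450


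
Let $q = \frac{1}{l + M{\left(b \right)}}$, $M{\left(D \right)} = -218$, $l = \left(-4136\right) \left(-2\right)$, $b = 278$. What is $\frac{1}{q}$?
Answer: $8054$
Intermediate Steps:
$l = 8272$
$q = \frac{1}{8054}$ ($q = \frac{1}{8272 - 218} = \frac{1}{8054} \approx 0.00012416$)
$\frac{1}{q} = \frac{1}{\frac{1}{8054}} = 8054$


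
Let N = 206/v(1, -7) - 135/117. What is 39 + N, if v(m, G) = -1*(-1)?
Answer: 3170/13 ≈ 243.85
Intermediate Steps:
v(m, G) = 1
N = 2663/13 (N = 206/1 - 135/117 = 206*1 - 135*1/117 = 206 - 15/13 = 2663/13 ≈ 204.85)
39 + N = 39 + 2663/13 = 3170/13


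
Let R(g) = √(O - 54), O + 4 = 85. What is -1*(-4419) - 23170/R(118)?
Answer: 4419 - 23170*√3/9 ≈ -40.069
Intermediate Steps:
O = 81 (O = -4 + 85 = 81)
R(g) = 3*√3 (R(g) = √(81 - 54) = √27 = 3*√3)
-1*(-4419) - 23170/R(118) = -1*(-4419) - 23170*√3/9 = 4419 - 23170*√3/9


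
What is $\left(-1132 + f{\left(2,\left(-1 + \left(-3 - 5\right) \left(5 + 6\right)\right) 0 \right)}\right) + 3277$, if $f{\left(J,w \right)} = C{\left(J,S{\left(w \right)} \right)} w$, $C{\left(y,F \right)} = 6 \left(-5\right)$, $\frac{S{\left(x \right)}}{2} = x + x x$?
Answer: $2145$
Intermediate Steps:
$S{\left(x \right)} = 2 x + 2 x^{2}$ ($S{\left(x \right)} = 2 \left(x + x x\right) = 2 \left(x + x^{2}\right) = 2 x + 2 x^{2}$)
$C{\left(y,F \right)} = -30$
$f{\left(J,w \right)} = - 30 w$
$\left(-1132 + f{\left(2,\left(-1 + \left(-3 - 5\right) \left(5 + 6\right)\right) 0 \right)}\right) + 3277 = \left(-1132 - 30 \left(-1 + \left(-3 - 5\right) \left(5 + 6\right)\right) 0\right) + 3277 = \left(-1132 - 30 \left(-1 - 88\right) 0\right) + 3277 = \left(-1132 - 30 \left(\left(-89\right) 0\right)\right) + 3277 = \left(-1132 - 0\right) + 3277 = \left(-1132 + 0\right) + 3277 = -1132 + 3277 = 2145$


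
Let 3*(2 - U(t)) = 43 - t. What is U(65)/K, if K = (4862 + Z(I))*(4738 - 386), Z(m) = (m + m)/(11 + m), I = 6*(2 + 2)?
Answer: 245/555591552 ≈ 4.4097e-7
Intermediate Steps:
U(t) = -37/3 + t/3 (U(t) = 2 - (43 - t)/3 = 2 + (-43/3 + t/3) = -37/3 + t/3)
I = 24 (I = 6*4 = 24)
Z(m) = 2*m/(11 + m) (Z(m) = (2*m)/(11 + m) = 2*m/(11 + m))
K = 740788736/35 (K = (4862 + 2*24/(11 + 24))*(4738 - 386) = (4862 + 2*24/35)*4352 = (4862 + 2*24*(1/35))*4352 = (4862 + 48/35)*4352 = (170218/35)*4352 = 740788736/35 ≈ 2.1165e+7)
U(65)/K = (-37/3 + (1/3)*65)/(740788736/35) = (-37/3 + 65/3)*(35/740788736) = (28/3)*(35/740788736) = 245/555591552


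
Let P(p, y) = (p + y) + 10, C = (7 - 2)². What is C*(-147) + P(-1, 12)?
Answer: -3654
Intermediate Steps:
C = 25 (C = 5² = 25)
P(p, y) = 10 + p + y
C*(-147) + P(-1, 12) = 25*(-147) + (10 - 1 + 12) = -3675 + 21 = -3654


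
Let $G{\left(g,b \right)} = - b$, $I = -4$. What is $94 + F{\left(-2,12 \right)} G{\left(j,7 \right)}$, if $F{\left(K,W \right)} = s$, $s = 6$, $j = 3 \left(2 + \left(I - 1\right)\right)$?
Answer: $52$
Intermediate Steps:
$j = -9$ ($j = 3 \left(2 - 5\right) = 3 \left(-3\right) = -9$)
$F{\left(K,W \right)} = 6$
$94 + F{\left(-2,12 \right)} G{\left(j,7 \right)} = 94 + 6 \left(\left(-1\right) 7\right) = 94 + 6 \left(-7\right) = 94 - 42 = 52$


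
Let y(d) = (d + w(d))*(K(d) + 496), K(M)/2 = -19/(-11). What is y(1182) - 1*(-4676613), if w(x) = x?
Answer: 64430559/11 ≈ 5.8573e+6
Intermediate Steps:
K(M) = 38/11 (K(M) = 2*(-19/(-11)) = 2*(-19*(-1/11)) = 2*(19/11) = 38/11)
y(d) = 10988*d/11 (y(d) = (d + d)*(38/11 + 496) = (2*d)*(5494/11) = 10988*d/11)
y(1182) - 1*(-4676613) = (10988/11)*1182 - 1*(-4676613) = 12987816/11 + 4676613 = 64430559/11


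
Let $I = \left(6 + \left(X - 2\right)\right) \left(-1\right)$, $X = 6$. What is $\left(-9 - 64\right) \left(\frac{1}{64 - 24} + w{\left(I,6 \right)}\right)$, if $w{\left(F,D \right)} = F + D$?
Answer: $\frac{11607}{40} \approx 290.17$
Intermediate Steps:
$I = -10$ ($I = \left(6 + \left(6 - 2\right)\right) \left(-1\right) = \left(6 + 4\right) \left(-1\right) = 10 \left(-1\right) = -10$)
$w{\left(F,D \right)} = D + F$
$\left(-9 - 64\right) \left(\frac{1}{64 - 24} + w{\left(I,6 \right)}\right) = \left(-9 - 64\right) \left(\frac{1}{64 - 24} + \left(6 - 10\right)\right) = \left(-9 - 64\right) \left(\frac{1}{40} - 4\right) = - 73 \left(\frac{1}{40} - 4\right) = \left(-73\right) \left(- \frac{159}{40}\right) = \frac{11607}{40}$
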